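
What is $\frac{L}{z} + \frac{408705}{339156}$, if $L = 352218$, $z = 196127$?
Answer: $\frac{66538311181}{22172549604} \approx 3.0009$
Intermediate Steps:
$\frac{L}{z} + \frac{408705}{339156} = \frac{352218}{196127} + \frac{408705}{339156} = 352218 \cdot \frac{1}{196127} + 408705 \cdot \frac{1}{339156} = \frac{352218}{196127} + \frac{136235}{113052} = \frac{66538311181}{22172549604}$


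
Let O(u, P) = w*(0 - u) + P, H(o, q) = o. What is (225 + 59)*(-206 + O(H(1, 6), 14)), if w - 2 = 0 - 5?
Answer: -53676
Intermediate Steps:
w = -3 (w = 2 + (0 - 5) = 2 - 5 = -3)
O(u, P) = P + 3*u (O(u, P) = -3*(0 - u) + P = -(-3)*u + P = 3*u + P = P + 3*u)
(225 + 59)*(-206 + O(H(1, 6), 14)) = (225 + 59)*(-206 + (14 + 3*1)) = 284*(-206 + (14 + 3)) = 284*(-206 + 17) = 284*(-189) = -53676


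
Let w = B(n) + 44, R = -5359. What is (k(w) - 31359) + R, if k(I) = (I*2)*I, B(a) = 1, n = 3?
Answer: -32668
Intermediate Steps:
w = 45 (w = 1 + 44 = 45)
k(I) = 2*I² (k(I) = (2*I)*I = 2*I²)
(k(w) - 31359) + R = (2*45² - 31359) - 5359 = (2*2025 - 31359) - 5359 = (4050 - 31359) - 5359 = -27309 - 5359 = -32668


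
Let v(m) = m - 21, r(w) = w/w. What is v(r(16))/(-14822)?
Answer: 10/7411 ≈ 0.0013493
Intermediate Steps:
r(w) = 1
v(m) = -21 + m
v(r(16))/(-14822) = (-21 + 1)/(-14822) = -20*(-1/14822) = 10/7411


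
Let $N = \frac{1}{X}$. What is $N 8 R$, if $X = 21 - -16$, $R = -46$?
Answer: $- \frac{368}{37} \approx -9.946$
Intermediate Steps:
$X = 37$ ($X = 21 + 16 = 37$)
$N = \frac{1}{37} \approx 0.027027$
$N 8 R = \frac{1}{37} \cdot 8 \left(-46\right) = \frac{8}{37} \left(-46\right) = - \frac{368}{37}$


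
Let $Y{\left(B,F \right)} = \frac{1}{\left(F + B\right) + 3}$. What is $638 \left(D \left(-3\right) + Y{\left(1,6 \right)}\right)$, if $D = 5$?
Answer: $- \frac{47531}{5} \approx -9506.2$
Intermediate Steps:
$Y{\left(B,F \right)} = \frac{1}{3 + B + F}$ ($Y{\left(B,F \right)} = \frac{1}{\left(B + F\right) + 3} = \frac{1}{3 + B + F}$)
$638 \left(D \left(-3\right) + Y{\left(1,6 \right)}\right) = 638 \left(5 \left(-3\right) + \frac{1}{3 + 1 + 6}\right) = 638 \left(-15 + \frac{1}{10}\right) = 638 \left(- \frac{149}{10}\right) = - \frac{47531}{5}$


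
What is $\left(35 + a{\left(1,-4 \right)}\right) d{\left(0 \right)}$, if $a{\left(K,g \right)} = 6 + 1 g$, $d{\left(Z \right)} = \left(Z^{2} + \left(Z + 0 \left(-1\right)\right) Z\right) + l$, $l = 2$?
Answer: $74$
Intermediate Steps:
$d{\left(Z \right)} = 2 + 2 Z^{2}$ ($d{\left(Z \right)} = \left(Z^{2} + \left(Z + 0 \left(-1\right)\right) Z\right) + 2 = \left(Z^{2} + \left(Z + 0\right) Z\right) + 2 = \left(Z^{2} + Z Z\right) + 2 = \left(Z^{2} + Z^{2}\right) + 2 = 2 Z^{2} + 2 = 2 + 2 Z^{2}$)
$a{\left(K,g \right)} = 6 + g$
$\left(35 + a{\left(1,-4 \right)}\right) d{\left(0 \right)} = \left(35 + \left(6 - 4\right)\right) \left(2 + 2 \cdot 0^{2}\right) = \left(35 + 2\right) \left(2 + 2 \cdot 0\right) = 37 \left(2 + 0\right) = 37 \cdot 2 = 74$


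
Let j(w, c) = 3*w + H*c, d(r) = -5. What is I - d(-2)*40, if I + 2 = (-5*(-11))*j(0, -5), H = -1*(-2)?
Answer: -352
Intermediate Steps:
H = 2
j(w, c) = 2*c + 3*w (j(w, c) = 3*w + 2*c = 2*c + 3*w)
I = -552 (I = -2 + (-5*(-11))*(2*(-5) + 3*0) = -2 + 55*(-10 + 0) = -2 + 55*(-10) = -2 - 550 = -552)
I - d(-2)*40 = -552 - (-5)*40 = -552 - 1*(-200) = -552 + 200 = -352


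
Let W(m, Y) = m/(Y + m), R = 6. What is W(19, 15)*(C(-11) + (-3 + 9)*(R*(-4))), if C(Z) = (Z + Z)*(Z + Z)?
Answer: 190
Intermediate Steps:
C(Z) = 4*Z² (C(Z) = (2*Z)*(2*Z) = 4*Z²)
W(m, Y) = m/(Y + m)
W(19, 15)*(C(-11) + (-3 + 9)*(R*(-4))) = (19/(15 + 19))*(4*(-11)² + (-3 + 9)*(6*(-4))) = (19/34)*(4*121 + 6*(-24)) = (19*(1/34))*(484 - 144) = (19/34)*340 = 190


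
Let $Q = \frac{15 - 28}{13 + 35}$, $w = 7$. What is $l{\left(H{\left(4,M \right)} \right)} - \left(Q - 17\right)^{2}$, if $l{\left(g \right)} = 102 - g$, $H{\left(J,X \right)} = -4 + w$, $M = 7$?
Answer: $- \frac{459145}{2304} \approx -199.28$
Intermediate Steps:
$H{\left(J,X \right)} = 3$ ($H{\left(J,X \right)} = -4 + 7 = 3$)
$Q = - \frac{13}{48} \approx -0.27083$
$l{\left(H{\left(4,M \right)} \right)} - \left(Q - 17\right)^{2} = \left(102 - 3\right) - \left(- \frac{13}{48} - 17\right)^{2} = \left(102 - 3\right) - \left(- \frac{829}{48}\right)^{2} = 99 - \frac{687241}{2304} = - \frac{459145}{2304}$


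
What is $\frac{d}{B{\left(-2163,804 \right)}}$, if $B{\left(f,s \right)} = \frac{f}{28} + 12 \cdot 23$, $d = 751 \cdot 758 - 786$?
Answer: $\frac{2273888}{795} \approx 2860.2$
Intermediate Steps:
$d = 568472$ ($d = 569258 - 786 = 568472$)
$B{\left(f,s \right)} = 276 + \frac{f}{28}$ ($B{\left(f,s \right)} = f \frac{1}{28} + 276 = \frac{f}{28} + 276 = 276 + \frac{f}{28}$)
$\frac{d}{B{\left(-2163,804 \right)}} = \frac{568472}{276 + \frac{1}{28} \left(-2163\right)} = \frac{568472}{276 - \frac{309}{4}} = \frac{568472}{\frac{795}{4}} = 568472 \cdot \frac{4}{795} = \frac{2273888}{795}$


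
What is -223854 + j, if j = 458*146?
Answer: -156986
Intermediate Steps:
j = 66868
-223854 + j = -223854 + 66868 = -156986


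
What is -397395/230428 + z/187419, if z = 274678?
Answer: -11185871321/43186585332 ≈ -0.25901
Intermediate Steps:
-397395/230428 + z/187419 = -397395/230428 + 274678/187419 = -11185871321/43186585332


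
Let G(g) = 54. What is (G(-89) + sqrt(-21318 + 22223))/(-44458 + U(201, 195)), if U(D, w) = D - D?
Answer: -27/22229 - sqrt(905)/44458 ≈ -0.0018913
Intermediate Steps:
U(D, w) = 0
(G(-89) + sqrt(-21318 + 22223))/(-44458 + U(201, 195)) = (54 + sqrt(-21318 + 22223))/(-44458 + 0) = (54 + sqrt(905))/(-44458) = (54 + sqrt(905))*(-1/44458) = -27/22229 - sqrt(905)/44458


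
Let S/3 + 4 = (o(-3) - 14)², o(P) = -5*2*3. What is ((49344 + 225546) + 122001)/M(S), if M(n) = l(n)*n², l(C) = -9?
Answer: -44099/33593616 ≈ -0.0013127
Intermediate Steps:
o(P) = -30 (o(P) = -10*3 = -30)
S = 5796 (S = -12 + 3*(-30 - 14)² = -12 + 3*(-44)² = -12 + 3*1936 = -12 + 5808 = 5796)
M(n) = -9*n²
((49344 + 225546) + 122001)/M(S) = ((49344 + 225546) + 122001)/((-9*5796²)) = (274890 + 122001)/((-9*33593616)) = 396891/(-302342544) = 396891*(-1/302342544) = -44099/33593616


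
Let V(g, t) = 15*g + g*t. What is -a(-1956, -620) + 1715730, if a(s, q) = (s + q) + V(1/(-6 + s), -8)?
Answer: 3371316379/1962 ≈ 1.7183e+6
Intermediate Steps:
a(s, q) = q + s + 7/(-6 + s) (a(s, q) = (s + q) + (15 - 8)/(-6 + s) = (q + s) + 7/(-6 + s) = q + s + 7/(-6 + s))
-a(-1956, -620) + 1715730 = -(7 + (-6 - 1956)*(-620 - 1956))/(-6 - 1956) + 1715730 = -(7 - 1962*(-2576))/(-1962) + 1715730 = -(-1)*(7 + 5054112)/1962 + 1715730 = -(-1)*5054119/1962 + 1715730 = -1*(-5054119/1962) + 1715730 = 5054119/1962 + 1715730 = 3371316379/1962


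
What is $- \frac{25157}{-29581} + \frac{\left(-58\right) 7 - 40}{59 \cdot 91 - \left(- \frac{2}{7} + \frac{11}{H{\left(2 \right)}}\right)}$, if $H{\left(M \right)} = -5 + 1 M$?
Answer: $\frac{1280729489}{1668841696} \approx 0.76744$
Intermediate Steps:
$H{\left(M \right)} = -5 + M$
$- \frac{25157}{-29581} + \frac{\left(-58\right) 7 - 40}{59 \cdot 91 - \left(- \frac{2}{7} + \frac{11}{H{\left(2 \right)}}\right)} = - \frac{25157}{-29581} + \frac{\left(-58\right) 7 - 40}{59 \cdot 91 - \left(- \frac{2}{7} + \frac{11}{-5 + 2}\right)} = \left(-25157\right) \left(- \frac{1}{29581}\right) + \frac{-406 - 40}{5369 - \left(- \frac{2}{7} + \frac{11}{-3}\right)} = \frac{25157}{29581} - \frac{446}{5369 + \left(\frac{2}{7} - - \frac{11}{3}\right)} = \frac{25157}{29581} - \frac{446}{5369 + \left(\frac{2}{7} + \frac{11}{3}\right)} = \frac{25157}{29581} - \frac{446}{5369 + \frac{83}{21}} = \frac{25157}{29581} - \frac{446}{\frac{112832}{21}} = \frac{25157}{29581} - \frac{4683}{56416} = \frac{1280729489}{1668841696}$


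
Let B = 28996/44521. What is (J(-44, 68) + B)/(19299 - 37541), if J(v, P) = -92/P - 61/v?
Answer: -22802033/607489757336 ≈ -3.7535e-5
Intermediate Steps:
B = 28996/44521 (B = 28996*(1/44521) = 28996/44521 ≈ 0.65129)
(J(-44, 68) + B)/(19299 - 37541) = ((-92/68 - 61/(-44)) + 28996/44521)/(19299 - 37541) = ((-92*1/68 - 61*(-1/44)) + 28996/44521)/(-18242) = ((-23/17 + 61/44) + 28996/44521)*(-1/18242) = (25/748 + 28996/44521)*(-1/18242) = (22802033/33301708)*(-1/18242) = -22802033/607489757336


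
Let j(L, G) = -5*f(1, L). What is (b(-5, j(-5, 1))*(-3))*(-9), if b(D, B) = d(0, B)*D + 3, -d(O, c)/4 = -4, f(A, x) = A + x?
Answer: -2079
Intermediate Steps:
d(O, c) = 16 (d(O, c) = -4*(-4) = 16)
j(L, G) = -5 - 5*L (j(L, G) = -5*(1 + L) = -5 - 5*L)
b(D, B) = 3 + 16*D (b(D, B) = 16*D + 3 = 3 + 16*D)
(b(-5, j(-5, 1))*(-3))*(-9) = ((3 + 16*(-5))*(-3))*(-9) = ((3 - 80)*(-3))*(-9) = -77*(-3)*(-9) = 231*(-9) = -2079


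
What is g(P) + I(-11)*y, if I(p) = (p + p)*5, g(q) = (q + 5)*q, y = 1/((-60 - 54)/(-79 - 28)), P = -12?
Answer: -1097/57 ≈ -19.246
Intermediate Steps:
y = 107/114 (y = 1/(-114/(-107)) = 1/(-114*(-1/107)) = 1/(114/107) = 107/114 ≈ 0.93860)
g(q) = q*(5 + q) (g(q) = (5 + q)*q = q*(5 + q))
I(p) = 10*p (I(p) = (2*p)*5 = 10*p)
g(P) + I(-11)*y = -12*(5 - 12) + (10*(-11))*(107/114) = -12*(-7) - 110*107/114 = 84 - 5885/57 = -1097/57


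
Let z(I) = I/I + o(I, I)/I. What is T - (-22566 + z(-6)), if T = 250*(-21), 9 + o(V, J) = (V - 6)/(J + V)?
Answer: 51941/3 ≈ 17314.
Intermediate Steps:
o(V, J) = -9 + (-6 + V)/(J + V) (o(V, J) = -9 + (V - 6)/(J + V) = -9 + (-6 + V)/(J + V))
z(I) = 1 + (-6 - 17*I)/(2*I²) (z(I) = I/I + ((-6 - 9*I - 8*I)/(I + I))/I = 1 + ((-6 - 17*I)/((2*I)))/I = 1 + ((1/(2*I))*(-6 - 17*I))/I = 1 + ((-6 - 17*I)/(2*I))/I = 1 + (-6 - 17*I)/(2*I²))
T = -5250
T - (-22566 + z(-6)) = -5250 - (-22566 + (1 - 3/(-6)² - 17/2/(-6))) = -5250 - (-22566 + (1 - 3*1/36 - 17/2*(-⅙))) = -5250 - (-22566 + (1 - 1/12 + 17/12)) = -5250 - (-22566 + 7/3) = -5250 - 1*(-67691/3) = -5250 + 67691/3 = 51941/3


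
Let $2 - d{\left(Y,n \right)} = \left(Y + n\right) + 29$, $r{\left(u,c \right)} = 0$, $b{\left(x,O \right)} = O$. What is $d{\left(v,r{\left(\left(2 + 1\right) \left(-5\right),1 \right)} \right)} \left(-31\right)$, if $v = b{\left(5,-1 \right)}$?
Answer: $806$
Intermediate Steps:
$v = -1$
$d{\left(Y,n \right)} = -27 - Y - n$ ($d{\left(Y,n \right)} = 2 - \left(\left(Y + n\right) + 29\right) = 2 - \left(29 + Y + n\right) = -27 - Y - n$)
$d{\left(v,r{\left(\left(2 + 1\right) \left(-5\right),1 \right)} \right)} \left(-31\right) = \left(-27 - -1 - 0\right) \left(-31\right) = \left(-27 + 1 + 0\right) \left(-31\right) = \left(-26\right) \left(-31\right) = 806$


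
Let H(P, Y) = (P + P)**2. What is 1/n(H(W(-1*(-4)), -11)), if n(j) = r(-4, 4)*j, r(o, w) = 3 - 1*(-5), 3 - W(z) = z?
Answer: 1/32 ≈ 0.031250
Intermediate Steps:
W(z) = 3 - z
H(P, Y) = 4*P**2 (H(P, Y) = (2*P)**2 = 4*P**2)
r(o, w) = 8 (r(o, w) = 3 + 5 = 8)
n(j) = 8*j
1/n(H(W(-1*(-4)), -11)) = 1/(8*(4*(3 - (-1)*(-4))**2)) = 1/(8*(4*(3 - 1*4)**2)) = 1/(8*(4*(3 - 4)**2)) = 1/(8*(4*(-1)**2)) = 1/(8*(4*1)) = 1/(8*4) = 1/32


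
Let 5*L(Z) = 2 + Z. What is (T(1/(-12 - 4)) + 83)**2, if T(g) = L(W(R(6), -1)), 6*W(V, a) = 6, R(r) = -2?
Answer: 174724/25 ≈ 6989.0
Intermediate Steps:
W(V, a) = 1 (W(V, a) = (1/6)*6 = 1)
L(Z) = 2/5 + Z/5 (L(Z) = (2 + Z)/5 = 2/5 + Z/5)
T(g) = 3/5 (T(g) = 2/5 + (1/5)*1 = 2/5 + 1/5 = 3/5)
(T(1/(-12 - 4)) + 83)**2 = (3/5 + 83)**2 = (418/5)**2 = 174724/25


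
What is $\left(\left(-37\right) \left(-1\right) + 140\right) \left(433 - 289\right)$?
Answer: $25488$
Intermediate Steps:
$\left(\left(-37\right) \left(-1\right) + 140\right) \left(433 - 289\right) = \left(37 + 140\right) 144 = 177 \cdot 144 = 25488$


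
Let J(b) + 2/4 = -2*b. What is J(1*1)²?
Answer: 25/4 ≈ 6.2500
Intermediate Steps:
J(b) = -½ - 2*b
J(1*1)² = (-½ - 2)² = (-5/2)² = 25/4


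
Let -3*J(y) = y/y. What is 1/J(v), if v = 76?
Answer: -3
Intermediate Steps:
J(y) = -1/3 (J(y) = -y/(3*y) = -1/3*1 = -1/3)
1/J(v) = 1/(-1/3) = -3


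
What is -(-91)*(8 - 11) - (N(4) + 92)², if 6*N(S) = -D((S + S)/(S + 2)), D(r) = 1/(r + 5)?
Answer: -12609237/1444 ≈ -8732.2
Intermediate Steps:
D(r) = 1/(5 + r)
N(S) = -1/(6*(5 + 2*S/(2 + S))) (N(S) = (-1/(5 + (S + S)/(S + 2)))/6 = (-1/(5 + (2*S)/(2 + S)))/6 = (-1/(5 + 2*S/(2 + S)))/6 = -1/(6*(5 + 2*S/(2 + S))))
-(-91)*(8 - 11) - (N(4) + 92)² = -(-91)*(8 - 11) - ((-2 - 1*4)/(6*(10 + 7*4)) + 92)² = -(-91)*(-3) - ((-2 - 4)/(6*(10 + 28)) + 92)² = -7*39 - ((⅙)*(-6)/38 + 92)² = -273 - ((⅙)*(1/38)*(-6) + 92)² = -273 - (-1/38 + 92)² = -273 - (3495/38)² = -273 - 1*12215025/1444 = -273 - 12215025/1444 = -12609237/1444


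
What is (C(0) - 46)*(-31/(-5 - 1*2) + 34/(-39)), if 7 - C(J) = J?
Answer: -971/7 ≈ -138.71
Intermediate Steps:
C(J) = 7 - J
(C(0) - 46)*(-31/(-5 - 1*2) + 34/(-39)) = ((7 - 1*0) - 46)*(-31/(-5 - 1*2) + 34/(-39)) = ((7 + 0) - 46)*(-31/(-5 - 2) + 34*(-1/39)) = (7 - 46)*(-31/(-7) - 34/39) = -39*(-31*(-1/7) - 34/39) = -39*(31/7 - 34/39) = -39*971/273 = -971/7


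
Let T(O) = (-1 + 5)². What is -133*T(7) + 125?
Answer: -2003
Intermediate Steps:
T(O) = 16 (T(O) = 4² = 16)
-133*T(7) + 125 = -133*16 + 125 = -2128 + 125 = -2003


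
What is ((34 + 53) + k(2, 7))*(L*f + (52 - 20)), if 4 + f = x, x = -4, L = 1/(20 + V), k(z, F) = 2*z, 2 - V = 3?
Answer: 54600/19 ≈ 2873.7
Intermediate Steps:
V = -1 (V = 2 - 1*3 = 2 - 3 = -1)
L = 1/19 (L = 1/(20 - 1) = 1/19 ≈ 0.052632)
f = -8 (f = -4 - 4 = -8)
((34 + 53) + k(2, 7))*(L*f + (52 - 20)) = ((34 + 53) + 2*2)*((1/19)*(-8) + (52 - 20)) = (87 + 4)*(-8/19 + 32) = 91*(600/19) = 54600/19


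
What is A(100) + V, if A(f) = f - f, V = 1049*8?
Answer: 8392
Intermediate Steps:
V = 8392
A(f) = 0
A(100) + V = 0 + 8392 = 8392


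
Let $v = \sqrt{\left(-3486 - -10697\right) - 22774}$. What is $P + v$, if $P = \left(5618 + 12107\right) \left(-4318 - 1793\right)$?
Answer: $-108317475 + i \sqrt{15563} \approx -1.0832 \cdot 10^{8} + 124.75 i$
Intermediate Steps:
$v = i \sqrt{15563}$ ($v = \sqrt{\left(-3486 + 10697\right) - 22774} = \sqrt{7211 - 22774} = \sqrt{-15563} = i \sqrt{15563} \approx 124.75 i$)
$P = -108317475$ ($P = 17725 \left(-6111\right) = -108317475$)
$P + v = -108317475 + i \sqrt{15563}$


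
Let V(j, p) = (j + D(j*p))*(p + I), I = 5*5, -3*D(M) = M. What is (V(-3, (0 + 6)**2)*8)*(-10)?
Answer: -161040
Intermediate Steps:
D(M) = -M/3
I = 25
V(j, p) = (25 + p)*(j - j*p/3) (V(j, p) = (j - j*p/3)*(p + 25) = (j - j*p/3)*(25 + p) = (25 + p)*(j - j*p/3))
(V(-3, (0 + 6)**2)*8)*(-10) = (((1/3)*(-3)*(75 - ((0 + 6)**2)**2 - 22*(0 + 6)**2))*8)*(-10) = (((1/3)*(-3)*(75 - (6**2)**2 - 22*6**2))*8)*(-10) = (((1/3)*(-3)*(75 - 1*36**2 - 22*36))*8)*(-10) = (((1/3)*(-3)*(75 - 1*1296 - 792))*8)*(-10) = (((1/3)*(-3)*(75 - 1296 - 792))*8)*(-10) = (((1/3)*(-3)*(-2013))*8)*(-10) = (2013*8)*(-10) = 16104*(-10) = -161040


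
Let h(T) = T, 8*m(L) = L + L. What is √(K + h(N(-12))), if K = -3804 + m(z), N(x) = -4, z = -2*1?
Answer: I*√15234/2 ≈ 61.713*I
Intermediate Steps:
z = -2
m(L) = L/4 (m(L) = (L + L)/8 = (2*L)/8 = L/4)
K = -7609/2 (K = -3804 + (¼)*(-2) = -3804 - ½ = -7609/2 ≈ -3804.5)
√(K + h(N(-12))) = √(-7609/2 - 4) = √(-7617/2) = I*√15234/2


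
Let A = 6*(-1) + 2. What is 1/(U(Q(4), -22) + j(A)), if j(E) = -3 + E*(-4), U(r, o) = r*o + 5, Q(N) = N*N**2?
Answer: -1/1390 ≈ -0.00071942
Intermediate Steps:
Q(N) = N**3
U(r, o) = 5 + o*r (U(r, o) = o*r + 5 = 5 + o*r)
A = -4 (A = -6 + 2 = -4)
j(E) = -3 - 4*E
1/(U(Q(4), -22) + j(A)) = 1/((5 - 22*4**3) + (-3 - 4*(-4))) = 1/((5 - 22*64) + (-3 + 16)) = 1/((5 - 1408) + 13) = 1/(-1403 + 13) = 1/(-1390) = -1/1390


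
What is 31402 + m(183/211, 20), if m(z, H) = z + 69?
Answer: 6640564/211 ≈ 31472.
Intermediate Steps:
m(z, H) = 69 + z
31402 + m(183/211, 20) = 31402 + (69 + 183/211) = 31402 + 14742/211 = 6640564/211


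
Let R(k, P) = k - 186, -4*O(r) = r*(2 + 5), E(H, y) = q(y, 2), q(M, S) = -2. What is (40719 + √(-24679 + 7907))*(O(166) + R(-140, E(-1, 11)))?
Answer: -50206527/2 - 1233*I*√4193 ≈ -2.5103e+7 - 79841.0*I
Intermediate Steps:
E(H, y) = -2
O(r) = -7*r/4 (O(r) = -r*(2 + 5)/4 = -r*7/4 = -7*r/4)
R(k, P) = -186 + k
(40719 + √(-24679 + 7907))*(O(166) + R(-140, E(-1, 11))) = (40719 + √(-24679 + 7907))*(-7/4*166 + (-186 - 140)) = (40719 + √(-16772))*(-581/2 - 326) = (40719 + 2*I*√4193)*(-1233/2) = -50206527/2 - 1233*I*√4193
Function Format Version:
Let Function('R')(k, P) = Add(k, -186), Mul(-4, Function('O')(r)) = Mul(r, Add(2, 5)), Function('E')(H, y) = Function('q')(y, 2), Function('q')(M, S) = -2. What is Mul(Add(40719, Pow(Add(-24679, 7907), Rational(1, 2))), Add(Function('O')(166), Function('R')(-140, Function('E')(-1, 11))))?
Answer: Add(Rational(-50206527, 2), Mul(-1233, I, Pow(4193, Rational(1, 2)))) ≈ Add(-2.5103e+7, Mul(-79841., I))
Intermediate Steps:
Function('E')(H, y) = -2
Function('O')(r) = Mul(Rational(-7, 4), r) (Function('O')(r) = Mul(Rational(-1, 4), Mul(r, Add(2, 5))) = Mul(Rational(-1, 4), Mul(r, 7)) = Mul(Rational(-1, 4), Mul(7, r)) = Mul(Rational(-7, 4), r))
Function('R')(k, P) = Add(-186, k)
Mul(Add(40719, Pow(Add(-24679, 7907), Rational(1, 2))), Add(Function('O')(166), Function('R')(-140, Function('E')(-1, 11)))) = Mul(Add(40719, Pow(Add(-24679, 7907), Rational(1, 2))), Add(Mul(Rational(-7, 4), 166), Add(-186, -140))) = Mul(Add(40719, Pow(-16772, Rational(1, 2))), Add(Rational(-581, 2), -326)) = Mul(Add(40719, Mul(2, I, Pow(4193, Rational(1, 2)))), Rational(-1233, 2)) = Add(Rational(-50206527, 2), Mul(-1233, I, Pow(4193, Rational(1, 2))))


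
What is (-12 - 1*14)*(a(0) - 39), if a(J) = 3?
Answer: 936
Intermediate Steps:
(-12 - 1*14)*(a(0) - 39) = (-12 - 1*14)*(3 - 39) = (-12 - 14)*(-36) = -26*(-36) = 936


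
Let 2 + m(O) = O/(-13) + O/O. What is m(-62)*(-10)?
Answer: -490/13 ≈ -37.692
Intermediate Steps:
m(O) = -1 - O/13 (m(O) = -2 + (O/(-13) + O/O) = -2 + (O*(-1/13) + 1) = -2 + (-O/13 + 1) = -2 + (1 - O/13) = -1 - O/13)
m(-62)*(-10) = (-1 - 1/13*(-62))*(-10) = (-1 + 62/13)*(-10) = (49/13)*(-10) = -490/13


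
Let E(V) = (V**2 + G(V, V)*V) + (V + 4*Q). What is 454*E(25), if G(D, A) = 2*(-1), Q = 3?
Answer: 277848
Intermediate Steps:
G(D, A) = -2
E(V) = 12 + V**2 - V (E(V) = (V**2 - 2*V) + (V + 4*3) = (V**2 - 2*V) + (V + 12) = (V**2 - 2*V) + (12 + V) = 12 + V**2 - V)
454*E(25) = 454*(12 + 25**2 - 1*25) = 454*(12 + 625 - 25) = 454*612 = 277848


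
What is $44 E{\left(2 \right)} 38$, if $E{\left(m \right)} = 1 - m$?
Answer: $-1672$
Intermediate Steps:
$44 E{\left(2 \right)} 38 = 44 \left(1 - 2\right) 38 = 44 \left(-1\right) 38 = \left(-44\right) 38 = -1672$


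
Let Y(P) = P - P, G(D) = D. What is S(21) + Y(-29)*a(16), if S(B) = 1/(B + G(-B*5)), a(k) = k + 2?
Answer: -1/84 ≈ -0.011905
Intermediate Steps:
Y(P) = 0
a(k) = 2 + k
S(B) = -1/(4*B) (S(B) = 1/(B - B*5) = 1/(B - 5*B) = 1/(-4*B) = -1/(4*B))
S(21) + Y(-29)*a(16) = -¼/21 + 0*(2 + 16) = -¼*1/21 + 0*18 = -1/84 + 0 = -1/84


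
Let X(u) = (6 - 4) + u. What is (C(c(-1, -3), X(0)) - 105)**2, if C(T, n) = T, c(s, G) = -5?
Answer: 12100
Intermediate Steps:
X(u) = 2 + u
(C(c(-1, -3), X(0)) - 105)**2 = (-5 - 105)**2 = (-110)**2 = 12100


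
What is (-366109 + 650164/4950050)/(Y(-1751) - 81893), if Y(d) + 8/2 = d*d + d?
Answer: -82375327513/671036203075 ≈ -0.12276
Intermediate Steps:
Y(d) = -4 + d + d² (Y(d) = -4 + (d*d + d) = -4 + (d² + d) = -4 + (d + d²) = -4 + d + d²)
(-366109 + 650164/4950050)/(Y(-1751) - 81893) = (-366109 + 650164/4950050)/((-4 - 1751 + (-1751)²) - 81893) = (-366109 + 650164*(1/4950050))/((-4 - 1751 + 3066001) - 81893) = (-366109 + 325082/2475025)/(3064246 - 81893) = -906128602643/2475025/2982353 = -906128602643/2475025*1/2982353 = -82375327513/671036203075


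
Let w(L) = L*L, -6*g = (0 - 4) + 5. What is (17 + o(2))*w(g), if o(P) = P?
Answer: 19/36 ≈ 0.52778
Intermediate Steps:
g = -⅙ (g = -((0 - 4) + 5)/6 = -(-4 + 5)/6 = -⅙*1 = -⅙ ≈ -0.16667)
w(L) = L²
(17 + o(2))*w(g) = (17 + 2)*(-⅙)² = 19*(1/36) = 19/36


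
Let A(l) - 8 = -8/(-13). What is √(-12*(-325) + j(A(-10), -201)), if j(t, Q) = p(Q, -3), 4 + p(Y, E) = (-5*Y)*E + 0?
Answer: √881 ≈ 29.682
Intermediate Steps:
A(l) = 112/13 (A(l) = 8 - 8/(-13) = 8 - 8*(-1/13) = 8 + 8/13 = 112/13)
p(Y, E) = -4 - 5*E*Y (p(Y, E) = -4 + ((-5*Y)*E + 0) = -4 + (-5*E*Y + 0) = -4 - 5*E*Y)
j(t, Q) = -4 + 15*Q (j(t, Q) = -4 - 5*(-3)*Q = -4 + 15*Q)
√(-12*(-325) + j(A(-10), -201)) = √(-12*(-325) + (-4 + 15*(-201))) = √(3900 + (-4 - 3015)) = √(3900 - 3019) = √881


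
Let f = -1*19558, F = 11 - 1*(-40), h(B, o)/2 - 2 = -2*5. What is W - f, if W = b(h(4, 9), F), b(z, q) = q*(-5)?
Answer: 19303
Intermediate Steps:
h(B, o) = -16 (h(B, o) = 4 + 2*(-2*5) = 4 + 2*(-10) = 4 - 20 = -16)
F = 51 (F = 11 + 40 = 51)
f = -19558
b(z, q) = -5*q
W = -255 (W = -5*51 = -255)
W - f = -255 - 1*(-19558) = -255 + 19558 = 19303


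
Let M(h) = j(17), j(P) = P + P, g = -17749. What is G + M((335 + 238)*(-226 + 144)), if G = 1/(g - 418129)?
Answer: 14819851/435878 ≈ 34.000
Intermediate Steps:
j(P) = 2*P
M(h) = 34 (M(h) = 2*17 = 34)
G = -1/435878 (G = 1/(-17749 - 418129) = 1/(-435878) = -1/435878 ≈ -2.2942e-6)
G + M((335 + 238)*(-226 + 144)) = -1/435878 + 34 = 14819851/435878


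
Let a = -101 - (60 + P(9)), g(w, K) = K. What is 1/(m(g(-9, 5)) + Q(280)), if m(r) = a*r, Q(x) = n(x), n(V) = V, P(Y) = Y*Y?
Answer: -1/930 ≈ -0.0010753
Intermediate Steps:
P(Y) = Y**2
Q(x) = x
a = -242 (a = -101 - (60 + 9**2) = -101 - (60 + 81) = -101 - 1*141 = -101 - 141 = -242)
m(r) = -242*r
1/(m(g(-9, 5)) + Q(280)) = 1/(-242*5 + 280) = 1/(-1210 + 280) = 1/(-930) = -1/930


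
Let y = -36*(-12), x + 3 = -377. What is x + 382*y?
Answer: 164644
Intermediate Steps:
x = -380 (x = -3 - 377 = -380)
y = 432
x + 382*y = -380 + 382*432 = -380 + 165024 = 164644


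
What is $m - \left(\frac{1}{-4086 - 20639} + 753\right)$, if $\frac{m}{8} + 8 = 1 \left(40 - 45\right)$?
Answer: $- \frac{21189324}{24725} \approx -857.0$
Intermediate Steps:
$m = -104$ ($m = -64 + 8 \cdot 1 \left(40 - 45\right) = -64 + 8 \cdot 1 \left(-5\right) = -64 + 8 \left(-5\right) = -64 - 40 = -104$)
$m - \left(\frac{1}{-4086 - 20639} + 753\right) = -104 - \left(\frac{1}{-4086 - 20639} + 753\right) = -104 - \left(\frac{1}{-24725} + 753\right) = -104 - \left(- \frac{1}{24725} + 753\right) = -104 - \frac{18617924}{24725} = - \frac{21189324}{24725}$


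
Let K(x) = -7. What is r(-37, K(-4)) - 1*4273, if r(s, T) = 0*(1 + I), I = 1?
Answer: -4273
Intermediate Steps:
r(s, T) = 0 (r(s, T) = 0*(1 + 1) = 0*2 = 0)
r(-37, K(-4)) - 1*4273 = 0 - 1*4273 = 0 - 4273 = -4273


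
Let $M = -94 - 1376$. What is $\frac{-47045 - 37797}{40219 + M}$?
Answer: $- \frac{84842}{38749} \approx -2.1895$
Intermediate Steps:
$M = -1470$ ($M = -94 - 1376 = -1470$)
$\frac{-47045 - 37797}{40219 + M} = \frac{-47045 - 37797}{40219 - 1470} = - \frac{84842}{38749}$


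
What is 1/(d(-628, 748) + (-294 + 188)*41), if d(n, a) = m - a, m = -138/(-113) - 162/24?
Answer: -452/2304987 ≈ -0.00019610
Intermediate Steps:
m = -2499/452 (m = -138*(-1/113) - 162*1/24 = 138/113 - 27/4 = -2499/452 ≈ -5.5288)
d(n, a) = -2499/452 - a
1/(d(-628, 748) + (-294 + 188)*41) = 1/((-2499/452 - 1*748) + (-294 + 188)*41) = 1/((-2499/452 - 748) - 106*41) = 1/(-340595/452 - 4346) = 1/(-2304987/452) = -452/2304987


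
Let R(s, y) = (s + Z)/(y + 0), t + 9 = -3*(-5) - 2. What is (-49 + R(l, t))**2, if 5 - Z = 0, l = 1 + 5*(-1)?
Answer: 38025/16 ≈ 2376.6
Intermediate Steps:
t = 4 (t = -9 + (-3*(-5) - 2) = -9 + (15 - 2) = -9 + 13 = 4)
l = -4 (l = 1 - 5 = -4)
Z = 5 (Z = 5 - 1*0 = 5 + 0 = 5)
R(s, y) = (5 + s)/y (R(s, y) = (s + 5)/(y + 0) = (5 + s)/y)
(-49 + R(l, t))**2 = (-49 + (5 - 4)/4)**2 = (-49 + (1/4)*1)**2 = (-49 + 1/4)**2 = (-195/4)**2 = 38025/16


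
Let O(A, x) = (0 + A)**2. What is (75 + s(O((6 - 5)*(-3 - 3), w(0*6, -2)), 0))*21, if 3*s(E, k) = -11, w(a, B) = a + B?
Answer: 1498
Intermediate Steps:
w(a, B) = B + a
O(A, x) = A**2
s(E, k) = -11/3 (s(E, k) = (1/3)*(-11) = -11/3)
(75 + s(O((6 - 5)*(-3 - 3), w(0*6, -2)), 0))*21 = (75 - 11/3)*21 = (214/3)*21 = 1498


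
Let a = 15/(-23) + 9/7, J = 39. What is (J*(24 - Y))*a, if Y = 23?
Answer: 3978/161 ≈ 24.708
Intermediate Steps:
a = 102/161 (a = 15*(-1/23) + 9*(1/7) = -15/23 + 9/7 = 102/161 ≈ 0.63354)
(J*(24 - Y))*a = (39*(24 - 1*23))*(102/161) = (39*(24 - 23))*(102/161) = (39*1)*(102/161) = 39*(102/161) = 3978/161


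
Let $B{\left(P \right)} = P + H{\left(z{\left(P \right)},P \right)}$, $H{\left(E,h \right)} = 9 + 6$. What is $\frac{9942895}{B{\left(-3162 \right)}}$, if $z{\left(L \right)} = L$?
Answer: $- \frac{9942895}{3147} \approx -3159.5$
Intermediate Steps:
$H{\left(E,h \right)} = 15$
$B{\left(P \right)} = 15 + P$ ($B{\left(P \right)} = P + 15 = 15 + P$)
$\frac{9942895}{B{\left(-3162 \right)}} = \frac{9942895}{15 - 3162} = \frac{9942895}{-3147} = 9942895 \left(- \frac{1}{3147}\right) = - \frac{9942895}{3147}$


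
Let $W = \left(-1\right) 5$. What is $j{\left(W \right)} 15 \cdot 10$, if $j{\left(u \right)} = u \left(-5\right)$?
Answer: $3750$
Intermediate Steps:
$W = -5$
$j{\left(u \right)} = - 5 u$
$j{\left(W \right)} 15 \cdot 10 = \left(-5\right) \left(-5\right) 15 \cdot 10 = 25 \cdot 15 \cdot 10 = 375 \cdot 10 = 3750$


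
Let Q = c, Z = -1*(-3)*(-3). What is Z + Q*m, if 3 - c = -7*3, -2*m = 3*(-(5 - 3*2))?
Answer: -45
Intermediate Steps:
m = -3/2 (m = -3*(-(5 - 3*2))/2 = -3*(-(5 - 6))/2 = -3*(-1*(-1))/2 = -3/2 ≈ -1.5000)
c = 24 (c = 3 - (-7)*3 = 3 - 1*(-21) = 3 + 21 = 24)
Z = -9 (Z = 3*(-3) = -9)
Q = 24
Z + Q*m = -9 + 24*(-3/2) = -9 - 36 = -45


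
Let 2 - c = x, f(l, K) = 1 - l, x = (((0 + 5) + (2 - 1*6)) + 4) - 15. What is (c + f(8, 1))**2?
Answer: 25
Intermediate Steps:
x = -10 (x = ((5 + (2 - 6)) + 4) - 15 = ((5 - 4) + 4) - 15 = (1 + 4) - 15 = 5 - 15 = -10)
c = 12 (c = 2 - 1*(-10) = 2 + 10 = 12)
(c + f(8, 1))**2 = (12 + (1 - 1*8))**2 = (12 + (1 - 8))**2 = (12 - 7)**2 = 5**2 = 25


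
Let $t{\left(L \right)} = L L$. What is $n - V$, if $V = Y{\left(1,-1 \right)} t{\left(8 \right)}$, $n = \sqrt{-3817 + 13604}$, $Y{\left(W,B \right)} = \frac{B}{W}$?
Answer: $64 + \sqrt{9787} \approx 162.93$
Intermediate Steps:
$n = \sqrt{9787} \approx 98.929$
$t{\left(L \right)} = L^{2}$
$V = -64$ ($V = - 1^{-1} \cdot 8^{2} = \left(-1\right) 1 \cdot 64 = \left(-1\right) 64 = -64$)
$n - V = \sqrt{9787} - -64 = \sqrt{9787} + 64 = 64 + \sqrt{9787}$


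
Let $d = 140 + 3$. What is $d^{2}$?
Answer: $20449$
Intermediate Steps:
$d = 143$
$d^{2} = 143^{2} = 20449$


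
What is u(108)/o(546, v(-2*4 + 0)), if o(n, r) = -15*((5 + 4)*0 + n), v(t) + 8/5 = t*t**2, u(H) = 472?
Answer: -236/4095 ≈ -0.057631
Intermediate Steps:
v(t) = -8/5 + t**3 (v(t) = -8/5 + t*t**2 = -8/5 + t**3)
o(n, r) = -15*n (o(n, r) = -15*(9*0 + n) = -15*(0 + n) = -15*n)
u(108)/o(546, v(-2*4 + 0)) = 472/((-15*546)) = 472/(-8190) = 472*(-1/8190) = -236/4095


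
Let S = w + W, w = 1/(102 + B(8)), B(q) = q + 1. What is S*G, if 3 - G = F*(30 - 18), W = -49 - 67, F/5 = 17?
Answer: 4364625/37 ≈ 1.1796e+5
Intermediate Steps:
F = 85 (F = 5*17 = 85)
B(q) = 1 + q
W = -116
w = 1/111 (w = 1/(102 + (1 + 8)) = 1/(102 + 9) = 1/111 ≈ 0.0090090)
G = -1017 (G = 3 - 85*(30 - 18) = 3 - 85*12 = 3 - 1*1020 = 3 - 1020 = -1017)
S = -12875/111 (S = 1/111 - 116 = -12875/111 ≈ -115.99)
S*G = -12875/111*(-1017) = 4364625/37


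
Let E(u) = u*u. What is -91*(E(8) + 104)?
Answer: -15288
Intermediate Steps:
E(u) = u²
-91*(E(8) + 104) = -91*(8² + 104) = -91*(64 + 104) = -91*168 = -15288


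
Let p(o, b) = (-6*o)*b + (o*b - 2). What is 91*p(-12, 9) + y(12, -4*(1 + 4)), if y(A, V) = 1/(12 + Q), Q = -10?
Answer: 97917/2 ≈ 48959.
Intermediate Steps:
y(A, V) = 1/2 (y(A, V) = 1/(12 - 10) = 1/2)
p(o, b) = -2 - 5*b*o (p(o, b) = -6*b*o + (b*o - 2) = -6*b*o + (-2 + b*o) = -2 - 5*b*o)
91*p(-12, 9) + y(12, -4*(1 + 4)) = 91*(-2 - 5*9*(-12)) + 1/2 = 91*(-2 + 540) + 1/2 = 91*538 + 1/2 = 48958 + 1/2 = 97917/2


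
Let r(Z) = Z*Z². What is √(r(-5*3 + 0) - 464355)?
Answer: 3*I*√51970 ≈ 683.91*I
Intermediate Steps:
r(Z) = Z³
√(r(-5*3 + 0) - 464355) = √((-5*3 + 0)³ - 464355) = √((-15 + 0)³ - 464355) = √((-15)³ - 464355) = √(-3375 - 464355) = √(-467730) = 3*I*√51970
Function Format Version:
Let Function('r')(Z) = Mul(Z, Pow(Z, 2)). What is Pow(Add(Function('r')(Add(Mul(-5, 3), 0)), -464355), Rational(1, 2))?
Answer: Mul(3, I, Pow(51970, Rational(1, 2))) ≈ Mul(683.91, I)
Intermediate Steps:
Function('r')(Z) = Pow(Z, 3)
Pow(Add(Function('r')(Add(Mul(-5, 3), 0)), -464355), Rational(1, 2)) = Pow(Add(Pow(Add(Mul(-5, 3), 0), 3), -464355), Rational(1, 2)) = Pow(Add(Pow(Add(-15, 0), 3), -464355), Rational(1, 2)) = Pow(Add(Pow(-15, 3), -464355), Rational(1, 2)) = Pow(Add(-3375, -464355), Rational(1, 2)) = Pow(-467730, Rational(1, 2)) = Mul(3, I, Pow(51970, Rational(1, 2)))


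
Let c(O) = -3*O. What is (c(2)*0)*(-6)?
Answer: 0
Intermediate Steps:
(c(2)*0)*(-6) = (-3*2*0)*(-6) = -6*0*(-6) = 0*(-6) = 0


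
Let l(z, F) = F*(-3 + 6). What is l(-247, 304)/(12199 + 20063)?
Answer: 8/283 ≈ 0.028269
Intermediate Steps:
l(z, F) = 3*F (l(z, F) = F*3 = 3*F)
l(-247, 304)/(12199 + 20063) = (3*304)/(12199 + 20063) = 912/32262 = 912*(1/32262) = 8/283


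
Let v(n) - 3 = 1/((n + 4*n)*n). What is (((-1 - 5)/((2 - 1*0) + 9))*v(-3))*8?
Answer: -2176/165 ≈ -13.188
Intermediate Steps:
v(n) = 3 + 1/(5*n**2) (v(n) = 3 + 1/((n + 4*n)*n) = 3 + 1/(((5*n))*n) = 3 + (1/(5*n))/n = 3 + 1/(5*n**2))
(((-1 - 5)/((2 - 1*0) + 9))*v(-3))*8 = (((-1 - 5)/((2 - 1*0) + 9))*(3 + (1/5)/(-3)**2))*8 = ((-6/((2 + 0) + 9))*(3 + (1/5)*(1/9)))*8 = ((-6/(2 + 9))*(3 + 1/45))*8 = (-6/11*(136/45))*8 = (-6*1/11*(136/45))*8 = -6/11*136/45*8 = -272/165*8 = -2176/165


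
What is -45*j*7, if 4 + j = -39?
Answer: 13545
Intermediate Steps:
j = -43 (j = -4 - 39 = -43)
-45*j*7 = -45*(-43)*7 = 1935*7 = 13545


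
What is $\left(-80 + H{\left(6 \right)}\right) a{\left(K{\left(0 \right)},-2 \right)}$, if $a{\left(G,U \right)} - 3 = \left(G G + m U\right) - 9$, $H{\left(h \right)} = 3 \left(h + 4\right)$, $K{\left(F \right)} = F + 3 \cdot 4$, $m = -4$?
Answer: $-7300$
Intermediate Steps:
$K{\left(F \right)} = 12 + F$ ($K{\left(F \right)} = F + 12 = 12 + F$)
$H{\left(h \right)} = 12 + 3 h$ ($H{\left(h \right)} = 3 \left(4 + h\right) = 12 + 3 h$)
$a{\left(G,U \right)} = -6 + G^{2} - 4 U$ ($a{\left(G,U \right)} = 3 - \left(9 + 4 U - G G\right) = 3 - \left(9 - G^{2} + 4 U\right) = -6 + G^{2} - 4 U$)
$\left(-80 + H{\left(6 \right)}\right) a{\left(K{\left(0 \right)},-2 \right)} = \left(-80 + \left(12 + 3 \cdot 6\right)\right) \left(-6 + \left(12 + 0\right)^{2} - -8\right) = \left(-80 + \left(12 + 18\right)\right) \left(-6 + 12^{2} + 8\right) = \left(-80 + 30\right) \left(-6 + 144 + 8\right) = \left(-50\right) 146 = -7300$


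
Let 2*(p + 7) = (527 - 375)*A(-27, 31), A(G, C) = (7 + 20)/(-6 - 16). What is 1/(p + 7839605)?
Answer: 11/86234552 ≈ 1.2756e-7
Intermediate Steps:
A(G, C) = -27/22 (A(G, C) = 27/(-22) = 27*(-1/22) = -27/22)
p = -1103/11 (p = -7 + ((527 - 375)*(-27/22))/2 = -7 + (152*(-27/22))/2 = -7 + (½)*(-2052/11) = -7 - 1026/11 = -1103/11 ≈ -100.27)
1/(p + 7839605) = 1/(-1103/11 + 7839605) = 1/(86234552/11) = 11/86234552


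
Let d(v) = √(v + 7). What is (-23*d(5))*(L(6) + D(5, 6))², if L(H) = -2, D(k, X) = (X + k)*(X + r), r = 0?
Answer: -188416*√3 ≈ -3.2635e+5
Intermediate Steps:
D(k, X) = X*(X + k) (D(k, X) = (X + k)*(X + 0) = (X + k)*X = X*(X + k))
d(v) = √(7 + v)
(-23*d(5))*(L(6) + D(5, 6))² = (-23*√(7 + 5))*(-2 + 6*(6 + 5))² = (-46*√3)*(-2 + 6*11)² = (-46*√3)*(-2 + 66)² = -46*√3*64² = -46*√3*4096 = -188416*√3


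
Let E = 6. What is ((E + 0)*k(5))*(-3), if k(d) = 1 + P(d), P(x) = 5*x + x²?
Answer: -918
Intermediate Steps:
P(x) = x² + 5*x
k(d) = 1 + d*(5 + d)
((E + 0)*k(5))*(-3) = ((6 + 0)*(1 + 5*(5 + 5)))*(-3) = (6*(1 + 5*10))*(-3) = (6*(1 + 50))*(-3) = (6*51)*(-3) = 306*(-3) = -918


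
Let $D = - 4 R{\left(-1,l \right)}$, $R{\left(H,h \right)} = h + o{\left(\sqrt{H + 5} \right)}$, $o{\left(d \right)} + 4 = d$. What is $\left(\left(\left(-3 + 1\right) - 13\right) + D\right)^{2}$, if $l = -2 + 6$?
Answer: $529$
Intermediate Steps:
$o{\left(d \right)} = -4 + d$
$l = 4$
$R{\left(H,h \right)} = -4 + h + \sqrt{5 + H}$ ($R{\left(H,h \right)} = h + \left(-4 + \sqrt{H + 5}\right) = h + \left(-4 + \sqrt{5 + H}\right) = -4 + h + \sqrt{5 + H}$)
$D = -8$ ($D = - 4 \left(-4 + 4 + \sqrt{5 - 1}\right) = - 4 \left(-4 + 4 + \sqrt{4}\right) = - 4 \left(-4 + 4 + 2\right) = \left(-4\right) 2 = -8$)
$\left(\left(\left(-3 + 1\right) - 13\right) + D\right)^{2} = \left(\left(\left(-3 + 1\right) - 13\right) - 8\right)^{2} = \left(\left(-2 - 13\right) - 8\right)^{2} = \left(-15 - 8\right)^{2} = \left(-23\right)^{2} = 529$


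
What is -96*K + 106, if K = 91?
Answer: -8630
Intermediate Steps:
-96*K + 106 = -96*91 + 106 = -8736 + 106 = -8630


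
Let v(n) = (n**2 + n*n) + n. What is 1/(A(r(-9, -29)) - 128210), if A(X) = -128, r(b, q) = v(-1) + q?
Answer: -1/128338 ≈ -7.7919e-6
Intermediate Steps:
v(n) = n + 2*n**2 (v(n) = (n**2 + n**2) + n = 2*n**2 + n = n + 2*n**2)
r(b, q) = 1 + q (r(b, q) = -(1 + 2*(-1)) + q = -(1 - 2) + q = -1*(-1) + q = 1 + q)
1/(A(r(-9, -29)) - 128210) = 1/(-128 - 128210) = 1/(-128338) = -1/128338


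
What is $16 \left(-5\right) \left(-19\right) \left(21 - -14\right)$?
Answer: $53200$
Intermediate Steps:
$16 \left(-5\right) \left(-19\right) \left(21 - -14\right) = \left(-80\right) \left(-19\right) \left(21 + 14\right) = 1520 \cdot 35 = 53200$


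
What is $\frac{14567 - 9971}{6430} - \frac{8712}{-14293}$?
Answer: $\frac{60854394}{45951995} \approx 1.3243$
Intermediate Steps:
$\frac{14567 - 9971}{6430} - \frac{8712}{-14293} = \left(14567 - 9971\right) \frac{1}{6430} - - \frac{8712}{14293} = 4596 \cdot \frac{1}{6430} + \frac{8712}{14293} = \frac{2298}{3215} + \frac{8712}{14293} = \frac{60854394}{45951995}$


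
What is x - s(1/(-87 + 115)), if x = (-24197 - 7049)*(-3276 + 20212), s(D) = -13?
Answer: -529182243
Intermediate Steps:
x = -529182256 (x = -31246*16936 = -529182256)
x - s(1/(-87 + 115)) = -529182256 - 1*(-13) = -529182256 + 13 = -529182243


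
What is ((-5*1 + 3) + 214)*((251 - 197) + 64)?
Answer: 25016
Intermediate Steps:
((-5*1 + 3) + 214)*((251 - 197) + 64) = ((-5 + 3) + 214)*(54 + 64) = (-2 + 214)*118 = 212*118 = 25016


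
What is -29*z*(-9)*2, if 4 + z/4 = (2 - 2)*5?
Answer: -8352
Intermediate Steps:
z = -16 (z = -16 + 4*((2 - 2)*5) = -16 + 4*(0*5) = -16 + 4*0 = -16 + 0 = -16)
-29*z*(-9)*2 = -29*(-16*(-9))*2 = -4176*2 = -29*288 = -8352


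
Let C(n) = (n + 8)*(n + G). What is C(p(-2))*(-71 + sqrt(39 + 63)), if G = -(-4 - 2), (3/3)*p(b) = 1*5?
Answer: -10153 + 143*sqrt(102) ≈ -8708.8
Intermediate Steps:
p(b) = 5 (p(b) = 1*5 = 5)
G = 6 (G = -1*(-6) = 6)
C(n) = (6 + n)*(8 + n) (C(n) = (n + 8)*(n + 6) = (8 + n)*(6 + n) = (6 + n)*(8 + n))
C(p(-2))*(-71 + sqrt(39 + 63)) = (48 + 5**2 + 14*5)*(-71 + sqrt(39 + 63)) = (48 + 25 + 70)*(-71 + sqrt(102)) = 143*(-71 + sqrt(102)) = -10153 + 143*sqrt(102)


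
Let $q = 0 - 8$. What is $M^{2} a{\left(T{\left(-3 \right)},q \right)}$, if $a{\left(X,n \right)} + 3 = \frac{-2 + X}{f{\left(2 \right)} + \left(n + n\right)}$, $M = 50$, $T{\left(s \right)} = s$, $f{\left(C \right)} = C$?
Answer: $- \frac{46250}{7} \approx -6607.1$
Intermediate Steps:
$q = -8$ ($q = 0 - 8 = -8$)
$a{\left(X,n \right)} = -3 + \frac{-2 + X}{2 + 2 n}$ ($a{\left(X,n \right)} = -3 + \frac{-2 + X}{2 + \left(n + n\right)} = -3 + \frac{-2 + X}{2 + 2 n}$)
$M^{2} a{\left(T{\left(-3 \right)},q \right)} = 50^{2} \frac{-8 - 3 - -48}{2 \left(1 - 8\right)} = 2500 \frac{-8 - 3 + 48}{2 \left(-7\right)} = 2500 \cdot \frac{1}{2} \left(- \frac{1}{7}\right) 37 = 2500 \left(- \frac{37}{14}\right) = - \frac{46250}{7}$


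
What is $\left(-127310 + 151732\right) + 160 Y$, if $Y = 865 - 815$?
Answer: $32422$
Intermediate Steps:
$Y = 50$ ($Y = 865 - 815 = 50$)
$\left(-127310 + 151732\right) + 160 Y = \left(-127310 + 151732\right) + 160 \cdot 50 = 24422 + 8000 = 32422$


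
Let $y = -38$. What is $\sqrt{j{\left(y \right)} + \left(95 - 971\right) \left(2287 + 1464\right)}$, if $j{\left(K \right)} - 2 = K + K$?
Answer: $5 i \sqrt{131438} \approx 1812.7 i$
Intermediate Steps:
$j{\left(K \right)} = 2 + 2 K$ ($j{\left(K \right)} = 2 + \left(K + K\right) = 2 + 2 K$)
$\sqrt{j{\left(y \right)} + \left(95 - 971\right) \left(2287 + 1464\right)} = \sqrt{\left(2 + 2 \left(-38\right)\right) + \left(95 - 971\right) \left(2287 + 1464\right)} = \sqrt{\left(2 - 76\right) - 3285876} = \sqrt{-74 - 3285876} = \sqrt{-3285950} = 5 i \sqrt{131438}$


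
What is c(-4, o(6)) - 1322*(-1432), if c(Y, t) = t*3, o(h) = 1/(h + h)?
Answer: 7572417/4 ≈ 1.8931e+6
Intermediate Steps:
o(h) = 1/(2*h)
c(Y, t) = 3*t
c(-4, o(6)) - 1322*(-1432) = 3*((½)/6) - 1322*(-1432) = 3*((½)*(⅙)) + 1893104 = 3*(1/12) + 1893104 = ¼ + 1893104 = 7572417/4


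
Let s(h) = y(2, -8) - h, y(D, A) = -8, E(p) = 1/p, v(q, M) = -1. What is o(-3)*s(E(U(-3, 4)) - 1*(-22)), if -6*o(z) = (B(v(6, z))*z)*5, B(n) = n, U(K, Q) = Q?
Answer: 605/8 ≈ 75.625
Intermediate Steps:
o(z) = 5*z/6 (o(z) = -(-z)*5/6 = -(-5)*z/6 = 5*z/6)
s(h) = -8 - h
o(-3)*s(E(U(-3, 4)) - 1*(-22)) = ((5/6)*(-3))*(-8 - (1/4 - 1*(-22))) = -5*(-8 - (1/4 + 22))/2 = -5*(-8 - 1*89/4)/2 = -5*(-8 - 89/4)/2 = -5/2*(-121/4) = 605/8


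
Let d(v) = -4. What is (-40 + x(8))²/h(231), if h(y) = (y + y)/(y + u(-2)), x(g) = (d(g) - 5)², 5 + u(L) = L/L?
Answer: 381587/462 ≈ 825.95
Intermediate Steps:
u(L) = -4 (u(L) = -5 + L/L = -5 + 1 = -4)
x(g) = 81 (x(g) = (-4 - 5)² = (-9)² = 81)
h(y) = 2*y/(-4 + y) (h(y) = (y + y)/(y - 4) = (2*y)/(-4 + y) = 2*y/(-4 + y))
(-40 + x(8))²/h(231) = (-40 + 81)²/((2*231/(-4 + 231))) = 41²/((2*231/227)) = 1681/((2*231*(1/227))) = 1681/(462/227) = 1681*(227/462) = 381587/462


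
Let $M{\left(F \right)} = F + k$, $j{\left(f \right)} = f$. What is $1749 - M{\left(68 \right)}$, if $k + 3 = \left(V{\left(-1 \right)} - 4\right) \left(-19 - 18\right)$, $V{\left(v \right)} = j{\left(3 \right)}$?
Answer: $1647$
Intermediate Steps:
$V{\left(v \right)} = 3$
$k = 34$ ($k = -3 + \left(3 - 4\right) \left(-19 - 18\right) = -3 - -37 = -3 + 37 = 34$)
$M{\left(F \right)} = 34 + F$ ($M{\left(F \right)} = F + 34 = 34 + F$)
$1749 - M{\left(68 \right)} = 1749 - \left(34 + 68\right) = 1749 - 102 = 1647$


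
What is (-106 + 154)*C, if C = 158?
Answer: 7584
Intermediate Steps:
(-106 + 154)*C = (-106 + 154)*158 = 48*158 = 7584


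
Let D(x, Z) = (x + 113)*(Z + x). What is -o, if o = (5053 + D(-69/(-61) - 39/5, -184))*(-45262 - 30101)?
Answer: -106709263823787/93025 ≈ -1.1471e+9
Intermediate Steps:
D(x, Z) = (113 + x)*(Z + x)
o = 106709263823787/93025 (o = (5053 + ((-69/(-61) - 39/5)² + 113*(-184) + 113*(-69/(-61) - 39/5) - 184*(-69/(-61) - 39/5)))*(-45262 - 30101) = (5053 + ((-69*(-1/61) - 39*⅕)² - 20792 + 113*(-69*(-1/61) - 39*⅕) - 184*(-69*(-1/61) - 39*⅕)))*(-75363) = (5053 + ((69/61 - 39/5)² - 20792 + 113*(69/61 - 39/5) - 184*(69/61 - 39/5)))*(-75363) = (5053 + ((-2034/305)² - 20792 + 113*(-2034/305) - 184*(-2034/305)))*(-75363) = (5053 + (4137156/93025 - 20792 - 229842/305 + 374256/305))*(-75363) = (5053 - 1885992374/93025)*(-75363) = -1415937049/93025*(-75363) = 106709263823787/93025 ≈ 1.1471e+9)
-o = -1*106709263823787/93025 = -106709263823787/93025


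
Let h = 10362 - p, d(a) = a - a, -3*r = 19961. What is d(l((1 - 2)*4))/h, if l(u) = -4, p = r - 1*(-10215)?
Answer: 0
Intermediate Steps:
r = -19961/3 (r = -⅓*19961 = -19961/3 ≈ -6653.7)
p = 10684/3 (p = -19961/3 - 1*(-10215) = -19961/3 + 10215 = 10684/3 ≈ 3561.3)
d(a) = 0
h = 20402/3 (h = 10362 - 1*10684/3 = 10362 - 10684/3 = 20402/3 ≈ 6800.7)
d(l((1 - 2)*4))/h = 0/(20402/3) = 0*(3/20402) = 0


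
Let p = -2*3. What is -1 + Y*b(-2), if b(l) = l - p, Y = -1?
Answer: -5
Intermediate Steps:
p = -6
b(l) = 6 + l (b(l) = l - 1*(-6) = l + 6 = 6 + l)
-1 + Y*b(-2) = -1 - (6 - 2) = -1 - 1*4 = -1 - 4 = -5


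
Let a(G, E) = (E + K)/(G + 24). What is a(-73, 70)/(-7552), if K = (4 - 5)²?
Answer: 71/370048 ≈ 0.00019187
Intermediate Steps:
K = 1 (K = (-1)² = 1)
a(G, E) = (1 + E)/(24 + G) (a(G, E) = (E + 1)/(G + 24) = (1 + E)/(24 + G))
a(-73, 70)/(-7552) = ((1 + 70)/(24 - 73))/(-7552) = (71/(-49))*(-1/7552) = -1/49*71*(-1/7552) = -71/49*(-1/7552) = 71/370048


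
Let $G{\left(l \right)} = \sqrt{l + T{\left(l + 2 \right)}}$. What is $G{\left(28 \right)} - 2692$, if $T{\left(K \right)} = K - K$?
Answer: $-2692 + 2 \sqrt{7} \approx -2686.7$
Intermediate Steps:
$T{\left(K \right)} = 0$
$G{\left(l \right)} = \sqrt{l}$ ($G{\left(l \right)} = \sqrt{l + 0} = \sqrt{l}$)
$G{\left(28 \right)} - 2692 = \sqrt{28} - 2692 = 2 \sqrt{7} - 2692 = -2692 + 2 \sqrt{7}$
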